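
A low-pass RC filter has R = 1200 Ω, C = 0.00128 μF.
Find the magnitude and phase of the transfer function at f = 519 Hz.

Step 1 — Angular frequency: ω = 2π·519 = 3261 rad/s.
Step 2 — Transfer function: H(jω) = 1/(1 + jωRC).
Step 3 — Denominator: 1 + jωRC = 1 + j·3261·1200·1.28e-09 = 1 + j0.005009.
Step 4 — H = 1 - j0.005009.
Step 5 — Magnitude: |H| = 1 (-0.0 dB); phase: φ = -0.3°.

|H| = 1 (-0.0 dB), φ = -0.3°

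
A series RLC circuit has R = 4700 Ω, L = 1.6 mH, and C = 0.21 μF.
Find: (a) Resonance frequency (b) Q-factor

Step 1 — Resonance condition Im(Z)=0 gives ω₀ = 1/√(LC).
Step 2 — ω₀ = 1/√(0.0016·2.1e-07) = 5.455e+04 rad/s.
Step 3 — f₀ = ω₀/(2π) = 8683 Hz.
Step 4 — Series Q: Q = ω₀L/R = 5.455e+04·0.0016/4700 = 0.01857.

(a) f₀ = 8683 Hz  (b) Q = 0.01857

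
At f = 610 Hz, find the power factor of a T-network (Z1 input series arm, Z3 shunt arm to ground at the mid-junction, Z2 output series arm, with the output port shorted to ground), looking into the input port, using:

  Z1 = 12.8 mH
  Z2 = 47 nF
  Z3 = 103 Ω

Step 1 — Angular frequency: ω = 2π·f = 2π·610 = 3833 rad/s.
Step 2 — Component impedances:
  Z1: Z = jωL = j·3833·0.0128 = 0 + j49.06 Ω
  Z2: Z = 1/(jωC) = -j/(ω·C) = 0 - j5551 Ω
  Z3: Z = R = 103 Ω
Step 3 — With the output port shorted to ground, the output series arm Z2 runs from the junction to ground; the shunt arm Z3 also runs from the junction to ground. They appear in parallel: Z3 || Z2 = 103 - j1.91 Ω.
Step 4 — Series with input arm Z1: Z_in = Z1 + (Z3 || Z2) = 103 + j47.15 Ω = 113.2∠24.6° Ω.
Step 5 — Power factor: PF = cos(φ) = Re(Z)/|Z| = 102.965/113.246 = 0.9092.
Step 6 — Type: Im(Z) = 47.15 ⇒ lagging (phase φ = 24.6°).

PF = 0.9092 (lagging, φ = 24.6°)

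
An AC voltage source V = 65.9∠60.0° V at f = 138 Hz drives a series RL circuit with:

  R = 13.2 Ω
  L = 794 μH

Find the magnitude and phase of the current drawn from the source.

Step 1 — Angular frequency: ω = 2π·f = 2π·138 = 867.1 rad/s.
Step 2 — Component impedances:
  R: Z = R = 13.2 Ω
  L: Z = jωL = j·867.1·0.000794 = 0 + j0.6885 Ω
Step 3 — Series combination: Z_total = R + L = 13.2 + j0.6885 Ω = 13.22∠3.0° Ω.
Step 4 — Source phasor: V = 65.9∠60.0° V = 32.95 + j57.07 V.
Step 5 — Ohm's law: I = V / Z_total = (32.95 + j57.07) / (13.2 + j0.6885) = 2.714 + j4.182 A.
Step 6 — Convert to polar: |I| = 4.986 A, ∠I = 57.0°.

I = 4.986∠57.0° A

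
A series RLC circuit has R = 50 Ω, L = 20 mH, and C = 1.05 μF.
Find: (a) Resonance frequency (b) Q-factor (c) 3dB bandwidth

Step 1 — Resonance: ω₀ = 1/√(LC) = 1/√(0.02·1.05e-06) = 6901 rad/s.
Step 2 — f₀ = ω₀/(2π) = 1098 Hz.
Step 3 — Series Q: Q = ω₀L/R = 6901·0.02/50 = 2.76.
Step 4 — Bandwidth: Δω = ω₀/Q = 2500 rad/s; BW = Δω/(2π) = 397.9 Hz.

(a) f₀ = 1098 Hz  (b) Q = 2.76  (c) BW = 397.9 Hz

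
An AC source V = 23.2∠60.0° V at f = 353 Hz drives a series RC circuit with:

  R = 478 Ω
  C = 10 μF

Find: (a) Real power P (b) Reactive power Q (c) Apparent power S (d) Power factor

Step 1 — Angular frequency: ω = 2π·f = 2π·353 = 2218 rad/s.
Step 2 — Component impedances:
  R: Z = R = 478 Ω
  C: Z = 1/(jωC) = -j/(ω·C) = 0 - j45.09 Ω
Step 3 — Series combination: Z_total = R + C = 478 - j45.09 Ω = 480.1∠-5.4° Ω.
Step 4 — Source phasor: V = 23.2∠60.0° V = 11.6 + j20.09 V.
Step 5 — Current: I = V / Z = 0.02012 + j0.04393 A = 0.04832∠65.4° A.
Step 6 — Complex power: S = V·I* = 1.116 - j0.1053 VA.
Step 7 — Real power: P = Re(S) = 1.116 W.
Step 8 — Reactive power: Q = Im(S) = -0.1053 VAR.
Step 9 — Apparent power: |S| = 1.121 VA.
Step 10 — Power factor: PF = P/|S| = 0.9956 (leading).

(a) P = 1.116 W  (b) Q = -0.1053 VAR  (c) S = 1.121 VA  (d) PF = 0.9956 (leading)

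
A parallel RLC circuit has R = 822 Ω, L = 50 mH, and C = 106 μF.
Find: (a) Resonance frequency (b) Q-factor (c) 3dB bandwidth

Step 1 — Resonance: ω₀ = 1/√(LC) = 1/√(0.05·0.000106) = 434.4 rad/s.
Step 2 — f₀ = ω₀/(2π) = 69.13 Hz.
Step 3 — Parallel Q: Q = R/(ω₀L) = 822/(434.4·0.05) = 37.85.
Step 4 — Bandwidth: Δω = ω₀/Q = 11.48 rad/s; BW = Δω/(2π) = 1.827 Hz.

(a) f₀ = 69.13 Hz  (b) Q = 37.85  (c) BW = 1.827 Hz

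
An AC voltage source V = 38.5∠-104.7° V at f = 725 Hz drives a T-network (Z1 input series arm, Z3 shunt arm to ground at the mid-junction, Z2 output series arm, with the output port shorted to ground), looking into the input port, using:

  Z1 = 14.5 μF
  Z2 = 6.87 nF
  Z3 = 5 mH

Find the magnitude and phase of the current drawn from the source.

Step 1 — Angular frequency: ω = 2π·f = 2π·725 = 4555 rad/s.
Step 2 — Component impedances:
  Z1: Z = 1/(jωC) = -j/(ω·C) = 0 - j15.14 Ω
  Z2: Z = 1/(jωC) = -j/(ω·C) = 0 - j3.195e+04 Ω
  Z3: Z = jωL = j·4555·0.005 = 0 + j22.78 Ω
Step 3 — With the output port shorted to ground, the output series arm Z2 runs from the junction to ground; the shunt arm Z3 also runs from the junction to ground. They appear in parallel: Z3 || Z2 = 0 + j22.79 Ω.
Step 4 — Series with input arm Z1: Z_in = Z1 + (Z3 || Z2) = 0 + j7.653 Ω = 7.653∠90.0° Ω.
Step 5 — Source phasor: V = 38.5∠-104.7° V = -9.77 - j37.24 V.
Step 6 — Ohm's law: I = V / Z_total = (-9.77 - j37.24) / (0 + j7.653) = -4.866 + j1.277 A.
Step 7 — Convert to polar: |I| = 5.031 A, ∠I = 165.3°.

I = 5.031∠165.3° A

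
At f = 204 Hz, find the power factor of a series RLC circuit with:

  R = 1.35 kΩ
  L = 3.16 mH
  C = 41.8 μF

Step 1 — Angular frequency: ω = 2π·f = 2π·204 = 1282 rad/s.
Step 2 — Component impedances:
  R: Z = R = 1350 Ω
  L: Z = jωL = j·1282·0.00316 = 0 + j4.05 Ω
  C: Z = 1/(jωC) = -j/(ω·C) = 0 - j18.66 Ω
Step 3 — Series combination: Z_total = R + L + C = 1350 - j14.61 Ω = 1350∠-0.6° Ω.
Step 4 — Power factor: PF = cos(φ) = Re(Z)/|Z| = 1350/1350.1 = 0.9999.
Step 5 — Type: Im(Z) = -14.61 ⇒ leading (phase φ = -0.6°).

PF = 0.9999 (leading, φ = -0.6°)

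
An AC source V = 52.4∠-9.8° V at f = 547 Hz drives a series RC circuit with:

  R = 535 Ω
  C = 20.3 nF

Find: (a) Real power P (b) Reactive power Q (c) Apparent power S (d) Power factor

Step 1 — Angular frequency: ω = 2π·f = 2π·547 = 3437 rad/s.
Step 2 — Component impedances:
  R: Z = R = 535 Ω
  C: Z = 1/(jωC) = -j/(ω·C) = 0 - j1.433e+04 Ω
Step 3 — Series combination: Z_total = R + C = 535 - j1.433e+04 Ω = 1.434e+04∠-87.9° Ω.
Step 4 — Source phasor: V = 52.4∠-9.8° V = 51.64 - j8.919 V.
Step 5 — Current: I = V / Z = 0.0007557 + j0.003574 A = 0.003653∠78.1° A.
Step 6 — Complex power: S = V·I* = 0.007141 - j0.1913 VA.
Step 7 — Real power: P = Re(S) = 0.007141 W.
Step 8 — Reactive power: Q = Im(S) = -0.1913 VAR.
Step 9 — Apparent power: |S| = 0.1914 VA.
Step 10 — Power factor: PF = P/|S| = 0.0373 (leading).

(a) P = 0.007141 W  (b) Q = -0.1913 VAR  (c) S = 0.1914 VA  (d) PF = 0.0373 (leading)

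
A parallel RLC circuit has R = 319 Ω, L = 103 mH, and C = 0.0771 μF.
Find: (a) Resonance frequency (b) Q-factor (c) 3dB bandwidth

Step 1 — Resonance: ω₀ = 1/√(LC) = 1/√(0.103·7.71e-08) = 1.122e+04 rad/s.
Step 2 — f₀ = ω₀/(2π) = 1786 Hz.
Step 3 — Parallel Q: Q = R/(ω₀L) = 319/(1.122e+04·0.103) = 0.276.
Step 4 — Bandwidth: Δω = ω₀/Q = 4.066e+04 rad/s; BW = Δω/(2π) = 6471 Hz.

(a) f₀ = 1786 Hz  (b) Q = 0.276  (c) BW = 6471 Hz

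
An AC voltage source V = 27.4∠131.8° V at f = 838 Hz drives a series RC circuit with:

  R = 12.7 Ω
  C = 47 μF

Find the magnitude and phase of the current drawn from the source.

Step 1 — Angular frequency: ω = 2π·f = 2π·838 = 5265 rad/s.
Step 2 — Component impedances:
  R: Z = R = 12.7 Ω
  C: Z = 1/(jωC) = -j/(ω·C) = 0 - j4.041 Ω
Step 3 — Series combination: Z_total = R + C = 12.7 - j4.041 Ω = 13.33∠-17.7° Ω.
Step 4 — Source phasor: V = 27.4∠131.8° V = -18.26 + j20.43 V.
Step 5 — Ohm's law: I = V / Z_total = (-18.26 + j20.43) / (12.7 - j4.041) = -1.771 + j1.045 A.
Step 6 — Convert to polar: |I| = 2.056 A, ∠I = 149.5°.

I = 2.056∠149.5° A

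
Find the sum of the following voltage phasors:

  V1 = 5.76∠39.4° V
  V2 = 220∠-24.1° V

Step 1 — Convert each phasor to rectangular form:
  V1 = 5.76·(cos(39.4°) + j·sin(39.4°)) = 4.451 + j3.656 V
  V2 = 220·(cos(-24.1°) + j·sin(-24.1°)) = 200.8 - j89.83 V
Step 2 — Sum components: V_total = 205.3 - j86.18 V.
Step 3 — Convert to polar: |V_total| = 222.6 V, ∠V_total = -22.8°.

V_total = 222.6∠-22.8° V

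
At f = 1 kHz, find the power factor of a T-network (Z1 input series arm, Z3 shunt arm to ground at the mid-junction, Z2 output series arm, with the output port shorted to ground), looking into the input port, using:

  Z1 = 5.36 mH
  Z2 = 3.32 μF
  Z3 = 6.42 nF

Step 1 — Angular frequency: ω = 2π·f = 2π·1000 = 6283 rad/s.
Step 2 — Component impedances:
  Z1: Z = jωL = j·6283·0.00536 = 0 + j33.68 Ω
  Z2: Z = 1/(jωC) = -j/(ω·C) = 0 - j47.94 Ω
  Z3: Z = 1/(jωC) = -j/(ω·C) = 0 - j2.479e+04 Ω
Step 3 — With the output port shorted to ground, the output series arm Z2 runs from the junction to ground; the shunt arm Z3 also runs from the junction to ground. They appear in parallel: Z3 || Z2 = 0 - j47.85 Ω.
Step 4 — Series with input arm Z1: Z_in = Z1 + (Z3 || Z2) = 0 - j14.17 Ω = 14.17∠-90.0° Ω.
Step 5 — Power factor: PF = cos(φ) = Re(Z)/|Z| = 0/14.17 = 0.
Step 6 — Type: Im(Z) = -14.17 ⇒ leading (phase φ = -90.0°).

PF = 0 (leading, φ = -90.0°)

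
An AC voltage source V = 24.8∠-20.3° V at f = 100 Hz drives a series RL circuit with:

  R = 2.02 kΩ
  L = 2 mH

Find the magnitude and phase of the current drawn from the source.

Step 1 — Angular frequency: ω = 2π·f = 2π·100 = 628.3 rad/s.
Step 2 — Component impedances:
  R: Z = R = 2020 Ω
  L: Z = jωL = j·628.3·0.002 = 0 + j1.257 Ω
Step 3 — Series combination: Z_total = R + L = 2020 + j1.257 Ω = 2020∠0.0° Ω.
Step 4 — Source phasor: V = 24.8∠-20.3° V = 23.26 - j8.604 V.
Step 5 — Ohm's law: I = V / Z_total = (23.26 - j8.604) / (2020 + j1.257) = 0.01151 - j0.004267 A.
Step 6 — Convert to polar: |I| = 0.01228 A, ∠I = -20.3°.

I = 0.01228∠-20.3° A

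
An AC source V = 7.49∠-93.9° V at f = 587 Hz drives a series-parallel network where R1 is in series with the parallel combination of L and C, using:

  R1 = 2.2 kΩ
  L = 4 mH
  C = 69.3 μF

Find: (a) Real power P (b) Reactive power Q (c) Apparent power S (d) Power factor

Step 1 — Angular frequency: ω = 2π·f = 2π·587 = 3688 rad/s.
Step 2 — Component impedances:
  R1: Z = R = 2200 Ω
  L: Z = jωL = j·3688·0.004 = 0 + j14.75 Ω
  C: Z = 1/(jωC) = -j/(ω·C) = 0 - j3.912 Ω
Step 3 — Parallel branch: L || C = 1/(1/L + 1/C) = 0 - j5.324 Ω.
Step 4 — Series with R1: Z_total = R1 + (L || C) = 2200 - j5.324 Ω = 2200∠-0.1° Ω.
Step 5 — Source phasor: V = 7.49∠-93.9° V = -0.5094 - j7.473 V.
Step 6 — Current: I = V / Z = -0.0002233 - j0.003397 A = 0.003405∠-93.8° A.
Step 7 — Complex power: S = V·I* = 0.0255 - j6.172e-05 VA.
Step 8 — Real power: P = Re(S) = 0.0255 W.
Step 9 — Reactive power: Q = Im(S) = -6.172e-05 VAR.
Step 10 — Apparent power: |S| = 0.0255 VA.
Step 11 — Power factor: PF = P/|S| = 1 (leading).

(a) P = 0.0255 W  (b) Q = -6.172e-05 VAR  (c) S = 0.0255 VA  (d) PF = 1 (leading)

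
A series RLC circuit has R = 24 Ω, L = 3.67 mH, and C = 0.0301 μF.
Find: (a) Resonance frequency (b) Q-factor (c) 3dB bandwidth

Step 1 — Resonance: ω₀ = 1/√(LC) = 1/√(0.00367·3.01e-08) = 9.514e+04 rad/s.
Step 2 — f₀ = ω₀/(2π) = 1.514e+04 Hz.
Step 3 — Series Q: Q = ω₀L/R = 9.514e+04·0.00367/24 = 14.55.
Step 4 — Bandwidth: Δω = ω₀/Q = 6540 rad/s; BW = Δω/(2π) = 1041 Hz.

(a) f₀ = 1.514e+04 Hz  (b) Q = 14.55  (c) BW = 1041 Hz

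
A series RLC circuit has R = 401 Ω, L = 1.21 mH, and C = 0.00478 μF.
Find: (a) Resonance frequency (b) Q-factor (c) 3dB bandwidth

Step 1 — Resonance: ω₀ = 1/√(LC) = 1/√(0.00121·4.78e-09) = 4.158e+05 rad/s.
Step 2 — f₀ = ω₀/(2π) = 6.618e+04 Hz.
Step 3 — Series Q: Q = ω₀L/R = 4.158e+05·0.00121/401 = 1.255.
Step 4 — Bandwidth: Δω = ω₀/Q = 3.314e+05 rad/s; BW = Δω/(2π) = 5.274e+04 Hz.

(a) f₀ = 6.618e+04 Hz  (b) Q = 1.255  (c) BW = 5.274e+04 Hz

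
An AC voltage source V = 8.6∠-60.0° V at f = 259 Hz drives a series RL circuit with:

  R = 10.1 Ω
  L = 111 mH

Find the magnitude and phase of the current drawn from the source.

Step 1 — Angular frequency: ω = 2π·f = 2π·259 = 1627 rad/s.
Step 2 — Component impedances:
  R: Z = R = 10.1 Ω
  L: Z = jωL = j·1627·0.111 = 0 + j180.6 Ω
Step 3 — Series combination: Z_total = R + L = 10.1 + j180.6 Ω = 180.9∠86.8° Ω.
Step 4 — Source phasor: V = 8.6∠-60.0° V = 4.3 - j7.448 V.
Step 5 — Ohm's law: I = V / Z_total = (4.3 - j7.448) / (10.1 + j180.6) = -0.03978 - j0.02603 A.
Step 6 — Convert to polar: |I| = 0.04754 A, ∠I = -146.8°.

I = 0.04754∠-146.8° A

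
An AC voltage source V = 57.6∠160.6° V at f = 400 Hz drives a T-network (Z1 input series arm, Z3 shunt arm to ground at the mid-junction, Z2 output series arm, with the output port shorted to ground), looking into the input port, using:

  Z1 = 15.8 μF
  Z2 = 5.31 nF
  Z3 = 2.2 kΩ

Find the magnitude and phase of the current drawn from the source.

Step 1 — Angular frequency: ω = 2π·f = 2π·400 = 2513 rad/s.
Step 2 — Component impedances:
  Z1: Z = 1/(jωC) = -j/(ω·C) = 0 - j25.18 Ω
  Z2: Z = 1/(jωC) = -j/(ω·C) = 0 - j7.493e+04 Ω
  Z3: Z = R = 2200 Ω
Step 3 — With the output port shorted to ground, the output series arm Z2 runs from the junction to ground; the shunt arm Z3 also runs from the junction to ground. They appear in parallel: Z3 || Z2 = 2198 - j64.54 Ω.
Step 4 — Series with input arm Z1: Z_in = Z1 + (Z3 || Z2) = 2198 - j89.72 Ω = 2200∠-2.3° Ω.
Step 5 — Source phasor: V = 57.6∠160.6° V = -54.33 + j19.13 V.
Step 6 — Ohm's law: I = V / Z_total = (-54.33 + j19.13) / (2198 - j89.72) = -0.02503 + j0.007682 A.
Step 7 — Convert to polar: |I| = 0.02618 A, ∠I = 162.9°.

I = 0.02618∠162.9° A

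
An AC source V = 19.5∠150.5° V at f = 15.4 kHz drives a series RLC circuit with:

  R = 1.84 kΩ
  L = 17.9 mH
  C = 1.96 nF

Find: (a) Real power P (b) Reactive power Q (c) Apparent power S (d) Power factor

Step 1 — Angular frequency: ω = 2π·f = 2π·1.54e+04 = 9.676e+04 rad/s.
Step 2 — Component impedances:
  R: Z = R = 1840 Ω
  L: Z = jωL = j·9.676e+04·0.0179 = 0 + j1732 Ω
  C: Z = 1/(jωC) = -j/(ω·C) = 0 - j5273 Ω
Step 3 — Series combination: Z_total = R + L + C = 1840 - j3541 Ω = 3990∠-62.5° Ω.
Step 4 — Source phasor: V = 19.5∠150.5° V = -16.97 + j9.602 V.
Step 5 — Current: I = V / Z = -0.004096 - j0.002664 A = 0.004887∠-147.0° A.
Step 6 — Complex power: S = V·I* = 0.04394 - j0.08456 VA.
Step 7 — Real power: P = Re(S) = 0.04394 W.
Step 8 — Reactive power: Q = Im(S) = -0.08456 VAR.
Step 9 — Apparent power: |S| = 0.09529 VA.
Step 10 — Power factor: PF = P/|S| = 0.4611 (leading).

(a) P = 0.04394 W  (b) Q = -0.08456 VAR  (c) S = 0.09529 VA  (d) PF = 0.4611 (leading)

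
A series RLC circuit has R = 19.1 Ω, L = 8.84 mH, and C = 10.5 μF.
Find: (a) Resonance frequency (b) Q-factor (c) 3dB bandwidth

Step 1 — Resonance condition Im(Z)=0 gives ω₀ = 1/√(LC).
Step 2 — ω₀ = 1/√(0.00884·1.05e-05) = 3282 rad/s.
Step 3 — f₀ = ω₀/(2π) = 522.4 Hz.
Step 4 — Series Q: Q = ω₀L/R = 3282·0.00884/19.1 = 1.519.
Step 5 — 3dB bandwidth: Δω = ω₀/Q = 2161 rad/s; BW = Δω/(2π) = 343.9 Hz.

(a) f₀ = 522.4 Hz  (b) Q = 1.519  (c) BW = 343.9 Hz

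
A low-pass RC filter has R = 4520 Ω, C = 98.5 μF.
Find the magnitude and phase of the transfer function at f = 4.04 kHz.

Step 1 — Angular frequency: ω = 2π·4040 = 2.538e+04 rad/s.
Step 2 — Transfer function: H(jω) = 1/(1 + jωRC).
Step 3 — Denominator: 1 + jωRC = 1 + j·2.538e+04·4520·9.85e-05 = 1 + j1.13e+04.
Step 4 — H = 7.829e-09 - j8.848e-05.
Step 5 — Magnitude: |H| = 8.848e-05 (-81.1 dB); phase: φ = -90.0°.

|H| = 8.848e-05 (-81.1 dB), φ = -90.0°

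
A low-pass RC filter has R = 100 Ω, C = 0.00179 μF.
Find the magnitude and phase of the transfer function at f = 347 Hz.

Step 1 — Angular frequency: ω = 2π·347 = 2180 rad/s.
Step 2 — Transfer function: H(jω) = 1/(1 + jωRC).
Step 3 — Denominator: 1 + jωRC = 1 + j·2180·100·1.79e-09 = 1 + j0.0003903.
Step 4 — H = 1 - j0.0003903.
Step 5 — Magnitude: |H| = 1 (-0.0 dB); phase: φ = -0.0°.

|H| = 1 (-0.0 dB), φ = -0.0°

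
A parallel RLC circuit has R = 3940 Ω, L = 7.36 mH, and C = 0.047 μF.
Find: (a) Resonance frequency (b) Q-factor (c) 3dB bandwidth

Step 1 — Resonance: ω₀ = 1/√(LC) = 1/√(0.00736·4.7e-08) = 5.377e+04 rad/s.
Step 2 — f₀ = ω₀/(2π) = 8557 Hz.
Step 3 — Parallel Q: Q = R/(ω₀L) = 3940/(5.377e+04·0.00736) = 9.956.
Step 4 — Bandwidth: Δω = ω₀/Q = 5400 rad/s; BW = Δω/(2π) = 859.5 Hz.

(a) f₀ = 8557 Hz  (b) Q = 9.956  (c) BW = 859.5 Hz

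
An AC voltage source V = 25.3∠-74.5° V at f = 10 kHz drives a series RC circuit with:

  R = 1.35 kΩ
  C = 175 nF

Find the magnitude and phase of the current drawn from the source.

Step 1 — Angular frequency: ω = 2π·f = 2π·1e+04 = 6.283e+04 rad/s.
Step 2 — Component impedances:
  R: Z = R = 1350 Ω
  C: Z = 1/(jωC) = -j/(ω·C) = 0 - j90.95 Ω
Step 3 — Series combination: Z_total = R + C = 1350 - j90.95 Ω = 1353∠-3.9° Ω.
Step 4 — Source phasor: V = 25.3∠-74.5° V = 6.761 - j24.38 V.
Step 5 — Ohm's law: I = V / Z_total = (6.761 - j24.38) / (1350 - j90.95) = 0.006197 - j0.01764 A.
Step 6 — Convert to polar: |I| = 0.0187 A, ∠I = -70.6°.

I = 0.0187∠-70.6° A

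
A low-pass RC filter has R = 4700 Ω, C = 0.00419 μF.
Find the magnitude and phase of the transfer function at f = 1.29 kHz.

Step 1 — Angular frequency: ω = 2π·1290 = 8105 rad/s.
Step 2 — Transfer function: H(jω) = 1/(1 + jωRC).
Step 3 — Denominator: 1 + jωRC = 1 + j·8105·4700·4.19e-09 = 1 + j0.1596.
Step 4 — H = 0.9752 - j0.1557.
Step 5 — Magnitude: |H| = 0.9875 (-0.1 dB); phase: φ = -9.1°.

|H| = 0.9875 (-0.1 dB), φ = -9.1°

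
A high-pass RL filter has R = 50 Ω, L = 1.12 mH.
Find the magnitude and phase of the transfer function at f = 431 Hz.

Step 1 — Angular frequency: ω = 2π·431 = 2708 rad/s.
Step 2 — Transfer function: H(jω) = jωL/(R + jωL).
Step 3 — Numerator jωL = j·3.033; denominator R + jωL = 50 + j3.033.
Step 4 — H = 0.003666 + j0.06044.
Step 5 — Magnitude: |H| = 0.06055 (-24.4 dB); phase: φ = 86.5°.

|H| = 0.06055 (-24.4 dB), φ = 86.5°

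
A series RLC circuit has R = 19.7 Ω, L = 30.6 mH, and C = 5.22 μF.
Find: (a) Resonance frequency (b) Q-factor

Step 1 — Resonance condition Im(Z)=0 gives ω₀ = 1/√(LC).
Step 2 — ω₀ = 1/√(0.0306·5.22e-06) = 2502 rad/s.
Step 3 — f₀ = ω₀/(2π) = 398.2 Hz.
Step 4 — Series Q: Q = ω₀L/R = 2502·0.0306/19.7 = 3.887.

(a) f₀ = 398.2 Hz  (b) Q = 3.887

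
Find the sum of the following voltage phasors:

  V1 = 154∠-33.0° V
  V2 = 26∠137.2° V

Step 1 — Convert each phasor to rectangular form:
  V1 = 154·(cos(-33.0°) + j·sin(-33.0°)) = 129.2 - j83.87 V
  V2 = 26·(cos(137.2°) + j·sin(137.2°)) = -19.08 + j17.67 V
Step 2 — Sum components: V_total = 110.1 - j66.21 V.
Step 3 — Convert to polar: |V_total| = 128.5 V, ∠V_total = -31.0°.

V_total = 128.5∠-31.0° V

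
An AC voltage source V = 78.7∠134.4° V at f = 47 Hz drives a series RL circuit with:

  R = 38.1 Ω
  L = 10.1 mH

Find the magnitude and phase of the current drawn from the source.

Step 1 — Angular frequency: ω = 2π·f = 2π·47 = 295.3 rad/s.
Step 2 — Component impedances:
  R: Z = R = 38.1 Ω
  L: Z = jωL = j·295.3·0.0101 = 0 + j2.983 Ω
Step 3 — Series combination: Z_total = R + L = 38.1 + j2.983 Ω = 38.22∠4.5° Ω.
Step 4 — Source phasor: V = 78.7∠134.4° V = -55.06 + j56.23 V.
Step 5 — Ohm's law: I = V / Z_total = (-55.06 + j56.23) / (38.1 + j2.983) = -1.322 + j1.579 A.
Step 6 — Convert to polar: |I| = 2.059 A, ∠I = 129.9°.

I = 2.059∠129.9° A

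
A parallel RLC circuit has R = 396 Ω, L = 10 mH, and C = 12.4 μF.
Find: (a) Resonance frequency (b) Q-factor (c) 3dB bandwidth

Step 1 — Resonance: ω₀ = 1/√(LC) = 1/√(0.01·1.24e-05) = 2840 rad/s.
Step 2 — f₀ = ω₀/(2π) = 452 Hz.
Step 3 — Parallel Q: Q = R/(ω₀L) = 396/(2840·0.01) = 13.94.
Step 4 — Bandwidth: Δω = ω₀/Q = 203.6 rad/s; BW = Δω/(2π) = 32.41 Hz.

(a) f₀ = 452 Hz  (b) Q = 13.94  (c) BW = 32.41 Hz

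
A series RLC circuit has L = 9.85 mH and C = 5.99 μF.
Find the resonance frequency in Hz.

Step 1 — Resonance condition Im(Z)=0 gives ω₀ = 1/√(LC).
Step 2 — ω₀ = 1/√(0.00985·5.99e-06) = 4117 rad/s.
Step 3 — f₀ = ω₀/(2π) = 655.2 Hz.

f₀ = 655.2 Hz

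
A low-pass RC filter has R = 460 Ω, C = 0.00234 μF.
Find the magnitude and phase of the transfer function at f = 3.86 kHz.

Step 1 — Angular frequency: ω = 2π·3860 = 2.425e+04 rad/s.
Step 2 — Transfer function: H(jω) = 1/(1 + jωRC).
Step 3 — Denominator: 1 + jωRC = 1 + j·2.425e+04·460·2.34e-09 = 1 + j0.02611.
Step 4 — H = 0.9993 - j0.02609.
Step 5 — Magnitude: |H| = 0.9997 (-0.0 dB); phase: φ = -1.5°.

|H| = 0.9997 (-0.0 dB), φ = -1.5°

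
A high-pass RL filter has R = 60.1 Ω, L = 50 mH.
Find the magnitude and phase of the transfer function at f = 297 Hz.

Step 1 — Angular frequency: ω = 2π·297 = 1866 rad/s.
Step 2 — Transfer function: H(jω) = jωL/(R + jωL).
Step 3 — Numerator jωL = j·93.31; denominator R + jωL = 60.1 + j93.31.
Step 4 — H = 0.7068 + j0.4552.
Step 5 — Magnitude: |H| = 0.8407 (-1.5 dB); phase: φ = 32.8°.

|H| = 0.8407 (-1.5 dB), φ = 32.8°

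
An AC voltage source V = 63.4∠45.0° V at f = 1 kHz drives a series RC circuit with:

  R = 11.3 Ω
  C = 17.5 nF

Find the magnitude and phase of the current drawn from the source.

Step 1 — Angular frequency: ω = 2π·f = 2π·1000 = 6283 rad/s.
Step 2 — Component impedances:
  R: Z = R = 11.3 Ω
  C: Z = 1/(jωC) = -j/(ω·C) = 0 - j9095 Ω
Step 3 — Series combination: Z_total = R + C = 11.3 - j9095 Ω = 9095∠-89.9° Ω.
Step 4 — Source phasor: V = 63.4∠45.0° V = 44.83 + j44.83 V.
Step 5 — Ohm's law: I = V / Z_total = (44.83 + j44.83) / (11.3 - j9095) = -0.004923 + j0.004935 A.
Step 6 — Convert to polar: |I| = 0.006971 A, ∠I = 134.9°.

I = 0.006971∠134.9° A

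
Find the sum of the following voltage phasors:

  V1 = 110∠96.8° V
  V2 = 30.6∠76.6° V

Step 1 — Convert each phasor to rectangular form:
  V1 = 110·(cos(96.8°) + j·sin(96.8°)) = -13.02 + j109.2 V
  V2 = 30.6·(cos(76.6°) + j·sin(76.6°)) = 7.091 + j29.77 V
Step 2 — Sum components: V_total = -5.933 + j139 V.
Step 3 — Convert to polar: |V_total| = 139.1 V, ∠V_total = 92.4°.

V_total = 139.1∠92.4° V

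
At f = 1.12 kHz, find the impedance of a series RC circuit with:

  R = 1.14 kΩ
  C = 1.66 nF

Step 1 — Angular frequency: ω = 2π·f = 2π·1120 = 7037 rad/s.
Step 2 — Component impedances:
  R: Z = R = 1140 Ω
  C: Z = 1/(jωC) = -j/(ω·C) = 0 - j8.56e+04 Ω
Step 3 — Series combination: Z_total = R + C = 1140 - j8.56e+04 Ω = 8.561e+04∠-89.2° Ω.

Z = 1140 - j8.56e+04 Ω = 8.561e+04∠-89.2° Ω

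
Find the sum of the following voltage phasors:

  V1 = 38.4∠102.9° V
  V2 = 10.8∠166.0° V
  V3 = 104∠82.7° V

Step 1 — Convert each phasor to rectangular form:
  V1 = 38.4·(cos(102.9°) + j·sin(102.9°)) = -8.573 + j37.43 V
  V2 = 10.8·(cos(166.0°) + j·sin(166.0°)) = -10.48 + j2.613 V
  V3 = 104·(cos(82.7°) + j·sin(82.7°)) = 13.21 + j103.2 V
Step 2 — Sum components: V_total = -5.837 + j143.2 V.
Step 3 — Convert to polar: |V_total| = 143.3 V, ∠V_total = 92.3°.

V_total = 143.3∠92.3° V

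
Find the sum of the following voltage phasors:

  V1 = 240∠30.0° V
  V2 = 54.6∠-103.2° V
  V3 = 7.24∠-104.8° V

Step 1 — Convert each phasor to rectangular form:
  V1 = 240·(cos(30.0°) + j·sin(30.0°)) = 207.8 + j120 V
  V2 = 54.6·(cos(-103.2°) + j·sin(-103.2°)) = -12.47 - j53.16 V
  V3 = 7.24·(cos(-104.8°) + j·sin(-104.8°)) = -1.849 - j7 V
Step 2 — Sum components: V_total = 193.5 + j59.84 V.
Step 3 — Convert to polar: |V_total| = 202.6 V, ∠V_total = 17.2°.

V_total = 202.6∠17.2° V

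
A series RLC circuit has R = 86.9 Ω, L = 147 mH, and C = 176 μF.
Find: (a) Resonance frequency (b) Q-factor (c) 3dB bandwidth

Step 1 — Resonance condition Im(Z)=0 gives ω₀ = 1/√(LC).
Step 2 — ω₀ = 1/√(0.147·0.000176) = 196.6 rad/s.
Step 3 — f₀ = ω₀/(2π) = 31.29 Hz.
Step 4 — Series Q: Q = ω₀L/R = 196.6·0.147/86.9 = 0.3326.
Step 5 — 3dB bandwidth: Δω = ω₀/Q = 591.2 rad/s; BW = Δω/(2π) = 94.09 Hz.

(a) f₀ = 31.29 Hz  (b) Q = 0.3326  (c) BW = 94.09 Hz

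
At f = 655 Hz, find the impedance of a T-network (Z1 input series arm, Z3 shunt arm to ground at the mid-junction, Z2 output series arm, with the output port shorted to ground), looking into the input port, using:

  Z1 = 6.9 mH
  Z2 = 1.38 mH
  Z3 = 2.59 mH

Step 1 — Angular frequency: ω = 2π·f = 2π·655 = 4115 rad/s.
Step 2 — Component impedances:
  Z1: Z = jωL = j·4115·0.0069 = 0 + j28.4 Ω
  Z2: Z = jωL = j·4115·0.00138 = 0 + j5.679 Ω
  Z3: Z = jωL = j·4115·0.00259 = 0 + j10.66 Ω
Step 3 — With the output port shorted to ground, the output series arm Z2 runs from the junction to ground; the shunt arm Z3 also runs from the junction to ground. They appear in parallel: Z3 || Z2 = 0 + j3.705 Ω.
Step 4 — Series with input arm Z1: Z_in = Z1 + (Z3 || Z2) = 0 + j32.1 Ω = 32.1∠90.0° Ω.

Z = 0 + j32.1 Ω = 32.1∠90.0° Ω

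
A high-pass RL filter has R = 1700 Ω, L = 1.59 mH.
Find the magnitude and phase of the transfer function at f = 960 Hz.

Step 1 — Angular frequency: ω = 2π·960 = 6032 rad/s.
Step 2 — Transfer function: H(jω) = jωL/(R + jωL).
Step 3 — Numerator jωL = j·9.591; denominator R + jωL = 1700 + j9.591.
Step 4 — H = 3.183e-05 + j0.005641.
Step 5 — Magnitude: |H| = 0.005641 (-45.0 dB); phase: φ = 89.7°.

|H| = 0.005641 (-45.0 dB), φ = 89.7°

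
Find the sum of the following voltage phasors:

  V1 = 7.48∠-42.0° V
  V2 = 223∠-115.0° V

Step 1 — Convert each phasor to rectangular form:
  V1 = 7.48·(cos(-42.0°) + j·sin(-42.0°)) = 5.559 - j5.005 V
  V2 = 223·(cos(-115.0°) + j·sin(-115.0°)) = -94.24 - j202.1 V
Step 2 — Sum components: V_total = -88.69 - j207.1 V.
Step 3 — Convert to polar: |V_total| = 225.3 V, ∠V_total = -113.2°.

V_total = 225.3∠-113.2° V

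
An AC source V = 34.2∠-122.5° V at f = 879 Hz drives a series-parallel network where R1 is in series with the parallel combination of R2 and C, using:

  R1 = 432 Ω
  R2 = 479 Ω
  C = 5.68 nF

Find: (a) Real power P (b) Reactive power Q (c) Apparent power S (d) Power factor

Step 1 — Angular frequency: ω = 2π·f = 2π·879 = 5523 rad/s.
Step 2 — Component impedances:
  R1: Z = R = 432 Ω
  R2: Z = R = 479 Ω
  C: Z = 1/(jωC) = -j/(ω·C) = 0 - j3.188e+04 Ω
Step 3 — Parallel branch: R2 || C = 1/(1/R2 + 1/C) = 478.9 - j7.196 Ω.
Step 4 — Series with R1: Z_total = R1 + (R2 || C) = 910.9 - j7.196 Ω = 910.9∠-0.5° Ω.
Step 5 — Source phasor: V = 34.2∠-122.5° V = -18.38 - j28.84 V.
Step 6 — Current: I = V / Z = -0.01992 - j0.03182 A = 0.03754∠-122.0° A.
Step 7 — Complex power: S = V·I* = 1.284 - j0.01014 VA.
Step 8 — Real power: P = Re(S) = 1.284 W.
Step 9 — Reactive power: Q = Im(S) = -0.01014 VAR.
Step 10 — Apparent power: |S| = 1.284 VA.
Step 11 — Power factor: PF = P/|S| = 1 (leading).

(a) P = 1.284 W  (b) Q = -0.01014 VAR  (c) S = 1.284 VA  (d) PF = 1 (leading)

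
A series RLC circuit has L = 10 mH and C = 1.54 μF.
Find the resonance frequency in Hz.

Step 1 — Resonance condition Im(Z)=0 gives ω₀ = 1/√(LC).
Step 2 — ω₀ = 1/√(0.01·1.54e-06) = 8058 rad/s.
Step 3 — f₀ = ω₀/(2π) = 1283 Hz.

f₀ = 1283 Hz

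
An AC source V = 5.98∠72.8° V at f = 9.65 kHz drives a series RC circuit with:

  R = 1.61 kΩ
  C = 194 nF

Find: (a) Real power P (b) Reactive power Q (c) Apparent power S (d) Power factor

Step 1 — Angular frequency: ω = 2π·f = 2π·9650 = 6.063e+04 rad/s.
Step 2 — Component impedances:
  R: Z = R = 1610 Ω
  C: Z = 1/(jωC) = -j/(ω·C) = 0 - j85.01 Ω
Step 3 — Series combination: Z_total = R + C = 1610 - j85.01 Ω = 1612∠-3.0° Ω.
Step 4 — Source phasor: V = 5.98∠72.8° V = 1.768 + j5.713 V.
Step 5 — Current: I = V / Z = 0.0009085 + j0.003596 A = 0.003709∠75.8° A.
Step 6 — Complex power: S = V·I* = 0.02215 - j0.00117 VA.
Step 7 — Real power: P = Re(S) = 0.02215 W.
Step 8 — Reactive power: Q = Im(S) = -0.00117 VAR.
Step 9 — Apparent power: |S| = 0.02218 VA.
Step 10 — Power factor: PF = P/|S| = 0.9986 (leading).

(a) P = 0.02215 W  (b) Q = -0.00117 VAR  (c) S = 0.02218 VA  (d) PF = 0.9986 (leading)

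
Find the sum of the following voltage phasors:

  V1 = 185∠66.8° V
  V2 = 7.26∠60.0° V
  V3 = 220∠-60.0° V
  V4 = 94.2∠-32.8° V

Step 1 — Convert each phasor to rectangular form:
  V1 = 185·(cos(66.8°) + j·sin(66.8°)) = 72.88 + j170 V
  V2 = 7.26·(cos(60.0°) + j·sin(60.0°)) = 3.63 + j6.287 V
  V3 = 220·(cos(-60.0°) + j·sin(-60.0°)) = 110 - j190.5 V
  V4 = 94.2·(cos(-32.8°) + j·sin(-32.8°)) = 79.18 - j51.03 V
Step 2 — Sum components: V_total = 265.7 - j65.23 V.
Step 3 — Convert to polar: |V_total| = 273.6 V, ∠V_total = -13.8°.

V_total = 273.6∠-13.8° V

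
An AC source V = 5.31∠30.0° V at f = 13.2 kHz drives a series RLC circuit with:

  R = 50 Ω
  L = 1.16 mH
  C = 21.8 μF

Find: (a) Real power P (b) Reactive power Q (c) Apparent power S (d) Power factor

Step 1 — Angular frequency: ω = 2π·f = 2π·1.32e+04 = 8.294e+04 rad/s.
Step 2 — Component impedances:
  R: Z = R = 50 Ω
  L: Z = jωL = j·8.294e+04·0.00116 = 0 + j96.21 Ω
  C: Z = 1/(jωC) = -j/(ω·C) = 0 - j0.5531 Ω
Step 3 — Series combination: Z_total = R + L + C = 50 + j95.66 Ω = 107.9∠62.4° Ω.
Step 4 — Source phasor: V = 5.31∠30.0° V = 4.599 + j2.655 V.
Step 5 — Current: I = V / Z = 0.04154 - j0.02636 A = 0.0492∠-32.4° A.
Step 6 — Complex power: S = V·I* = 0.121 + j0.2315 VA.
Step 7 — Real power: P = Re(S) = 0.121 W.
Step 8 — Reactive power: Q = Im(S) = 0.2315 VAR.
Step 9 — Apparent power: |S| = 0.2612 VA.
Step 10 — Power factor: PF = P/|S| = 0.4632 (lagging).

(a) P = 0.121 W  (b) Q = 0.2315 VAR  (c) S = 0.2612 VA  (d) PF = 0.4632 (lagging)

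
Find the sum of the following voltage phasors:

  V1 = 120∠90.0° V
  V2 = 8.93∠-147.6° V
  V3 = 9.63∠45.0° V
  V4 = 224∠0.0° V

Step 1 — Convert each phasor to rectangular form:
  V1 = 120·(cos(90.0°) + j·sin(90.0°)) = 0 + j120 V
  V2 = 8.93·(cos(-147.6°) + j·sin(-147.6°)) = -7.54 - j4.785 V
  V3 = 9.63·(cos(45.0°) + j·sin(45.0°)) = 6.809 + j6.809 V
  V4 = 224·(cos(0.0°) + j·sin(0.0°)) = 224 V
Step 2 — Sum components: V_total = 223.3 + j122 V.
Step 3 — Convert to polar: |V_total| = 254.4 V, ∠V_total = 28.7°.

V_total = 254.4∠28.7° V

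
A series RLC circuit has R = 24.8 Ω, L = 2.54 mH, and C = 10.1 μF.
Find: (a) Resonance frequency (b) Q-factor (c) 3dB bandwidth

Step 1 — Resonance: ω₀ = 1/√(LC) = 1/√(0.00254·1.01e-05) = 6243 rad/s.
Step 2 — f₀ = ω₀/(2π) = 993.7 Hz.
Step 3 — Series Q: Q = ω₀L/R = 6243·0.00254/24.8 = 0.6394.
Step 4 — Bandwidth: Δω = ω₀/Q = 9764 rad/s; BW = Δω/(2π) = 1554 Hz.

(a) f₀ = 993.7 Hz  (b) Q = 0.6394  (c) BW = 1554 Hz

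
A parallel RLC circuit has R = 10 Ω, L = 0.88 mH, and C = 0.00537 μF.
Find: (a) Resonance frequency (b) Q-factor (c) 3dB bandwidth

Step 1 — Resonance: ω₀ = 1/√(LC) = 1/√(0.00088·5.37e-09) = 4.6e+05 rad/s.
Step 2 — f₀ = ω₀/(2π) = 7.321e+04 Hz.
Step 3 — Parallel Q: Q = R/(ω₀L) = 10/(4.6e+05·0.00088) = 0.0247.
Step 4 — Bandwidth: Δω = ω₀/Q = 1.862e+07 rad/s; BW = Δω/(2π) = 2.964e+06 Hz.

(a) f₀ = 7.321e+04 Hz  (b) Q = 0.0247  (c) BW = 2.964e+06 Hz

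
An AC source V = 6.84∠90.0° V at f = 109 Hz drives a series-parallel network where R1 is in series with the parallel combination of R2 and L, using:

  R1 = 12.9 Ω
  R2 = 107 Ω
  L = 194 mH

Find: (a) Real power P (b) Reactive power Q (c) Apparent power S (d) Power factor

Step 1 — Angular frequency: ω = 2π·f = 2π·109 = 684.9 rad/s.
Step 2 — Component impedances:
  R1: Z = R = 12.9 Ω
  R2: Z = R = 107 Ω
  L: Z = jωL = j·684.9·0.194 = 0 + j132.9 Ω
Step 3 — Parallel branch: R2 || L = 1/(1/R2 + 1/L) = 64.91 + j52.27 Ω.
Step 4 — Series with R1: Z_total = R1 + (R2 || L) = 77.81 + j52.27 Ω = 93.73∠33.9° Ω.
Step 5 — Source phasor: V = 6.84∠90.0° V = 0 + j6.84 V.
Step 6 — Current: I = V / Z = 0.04069 + j0.06057 A = 0.07297∠56.1° A.
Step 7 — Complex power: S = V·I* = 0.4143 + j0.2783 VA.
Step 8 — Real power: P = Re(S) = 0.4143 W.
Step 9 — Reactive power: Q = Im(S) = 0.2783 VAR.
Step 10 — Apparent power: |S| = 0.4991 VA.
Step 11 — Power factor: PF = P/|S| = 0.8301 (lagging).

(a) P = 0.4143 W  (b) Q = 0.2783 VAR  (c) S = 0.4991 VA  (d) PF = 0.8301 (lagging)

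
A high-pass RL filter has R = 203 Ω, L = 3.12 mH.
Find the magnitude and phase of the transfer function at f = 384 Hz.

Step 1 — Angular frequency: ω = 2π·384 = 2413 rad/s.
Step 2 — Transfer function: H(jω) = jωL/(R + jωL).
Step 3 — Numerator jωL = j·7.528; denominator R + jωL = 203 + j7.528.
Step 4 — H = 0.001373 + j0.03703.
Step 5 — Magnitude: |H| = 0.03706 (-28.6 dB); phase: φ = 87.9°.

|H| = 0.03706 (-28.6 dB), φ = 87.9°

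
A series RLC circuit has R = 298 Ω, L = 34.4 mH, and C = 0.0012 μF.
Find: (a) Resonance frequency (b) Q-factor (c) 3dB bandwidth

Step 1 — Resonance: ω₀ = 1/√(LC) = 1/√(0.0344·1.2e-09) = 1.556e+05 rad/s.
Step 2 — f₀ = ω₀/(2π) = 2.477e+04 Hz.
Step 3 — Series Q: Q = ω₀L/R = 1.556e+05·0.0344/298 = 17.97.
Step 4 — Bandwidth: Δω = ω₀/Q = 8663 rad/s; BW = Δω/(2π) = 1379 Hz.

(a) f₀ = 2.477e+04 Hz  (b) Q = 17.97  (c) BW = 1379 Hz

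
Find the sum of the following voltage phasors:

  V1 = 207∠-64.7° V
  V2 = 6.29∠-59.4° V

Step 1 — Convert each phasor to rectangular form:
  V1 = 207·(cos(-64.7°) + j·sin(-64.7°)) = 88.46 - j187.1 V
  V2 = 6.29·(cos(-59.4°) + j·sin(-59.4°)) = 3.202 - j5.414 V
Step 2 — Sum components: V_total = 91.66 - j192.6 V.
Step 3 — Convert to polar: |V_total| = 213.3 V, ∠V_total = -64.5°.

V_total = 213.3∠-64.5° V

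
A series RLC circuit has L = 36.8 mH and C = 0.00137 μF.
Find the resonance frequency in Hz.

Step 1 — Resonance condition Im(Z)=0 gives ω₀ = 1/√(LC).
Step 2 — ω₀ = 1/√(0.0368·1.37e-09) = 1.408e+05 rad/s.
Step 3 — f₀ = ω₀/(2π) = 2.241e+04 Hz.

f₀ = 2.241e+04 Hz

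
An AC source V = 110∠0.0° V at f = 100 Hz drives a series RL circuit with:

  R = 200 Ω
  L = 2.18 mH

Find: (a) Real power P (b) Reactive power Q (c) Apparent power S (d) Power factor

Step 1 — Angular frequency: ω = 2π·f = 2π·100 = 628.3 rad/s.
Step 2 — Component impedances:
  R: Z = R = 200 Ω
  L: Z = jωL = j·628.3·0.00218 = 0 + j1.37 Ω
Step 3 — Series combination: Z_total = R + L = 200 + j1.37 Ω = 200∠0.4° Ω.
Step 4 — Source phasor: V = 110∠0.0° V = 110 V.
Step 5 — Current: I = V / Z = 0.55 - j0.003767 A = 0.55∠-0.4° A.
Step 6 — Complex power: S = V·I* = 60.5 + j0.4143 VA.
Step 7 — Real power: P = Re(S) = 60.5 W.
Step 8 — Reactive power: Q = Im(S) = 0.4143 VAR.
Step 9 — Apparent power: |S| = 60.5 VA.
Step 10 — Power factor: PF = P/|S| = 1 (lagging).

(a) P = 60.5 W  (b) Q = 0.4143 VAR  (c) S = 60.5 VA  (d) PF = 1 (lagging)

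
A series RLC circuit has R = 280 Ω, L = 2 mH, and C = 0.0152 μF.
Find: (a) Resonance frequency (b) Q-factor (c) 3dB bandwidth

Step 1 — Resonance condition Im(Z)=0 gives ω₀ = 1/√(LC).
Step 2 — ω₀ = 1/√(0.002·1.52e-08) = 1.814e+05 rad/s.
Step 3 — f₀ = ω₀/(2π) = 2.887e+04 Hz.
Step 4 — Series Q: Q = ω₀L/R = 1.814e+05·0.002/280 = 1.295.
Step 5 — 3dB bandwidth: Δω = ω₀/Q = 1.4e+05 rad/s; BW = Δω/(2π) = 2.228e+04 Hz.

(a) f₀ = 2.887e+04 Hz  (b) Q = 1.295  (c) BW = 2.228e+04 Hz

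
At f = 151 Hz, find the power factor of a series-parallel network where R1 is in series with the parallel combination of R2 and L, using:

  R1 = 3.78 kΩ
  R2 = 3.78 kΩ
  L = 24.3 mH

Step 1 — Angular frequency: ω = 2π·f = 2π·151 = 948.8 rad/s.
Step 2 — Component impedances:
  R1: Z = R = 3780 Ω
  R2: Z = R = 3780 Ω
  L: Z = jωL = j·948.8·0.0243 = 0 + j23.05 Ω
Step 3 — Parallel branch: R2 || L = 1/(1/R2 + 1/L) = 0.1406 + j23.05 Ω.
Step 4 — Series with R1: Z_total = R1 + (R2 || L) = 3780 + j23.05 Ω = 3780∠0.3° Ω.
Step 5 — Power factor: PF = cos(φ) = Re(Z)/|Z| = 3780/3780 = 1.
Step 6 — Type: Im(Z) = 23.05 ⇒ lagging (phase φ = 0.3°).

PF = 1 (lagging, φ = 0.3°)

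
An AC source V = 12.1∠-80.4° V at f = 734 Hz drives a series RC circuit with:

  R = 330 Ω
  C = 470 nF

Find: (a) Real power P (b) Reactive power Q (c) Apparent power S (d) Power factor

Step 1 — Angular frequency: ω = 2π·f = 2π·734 = 4612 rad/s.
Step 2 — Component impedances:
  R: Z = R = 330 Ω
  C: Z = 1/(jωC) = -j/(ω·C) = 0 - j461.3 Ω
Step 3 — Series combination: Z_total = R + C = 330 - j461.3 Ω = 567.2∠-54.4° Ω.
Step 4 — Source phasor: V = 12.1∠-80.4° V = 2.018 - j11.93 V.
Step 5 — Current: I = V / Z = 0.01918 - j0.009343 A = 0.02133∠-26.0° A.
Step 6 — Complex power: S = V·I* = 0.1502 - j0.2099 VA.
Step 7 — Real power: P = Re(S) = 0.1502 W.
Step 8 — Reactive power: Q = Im(S) = -0.2099 VAR.
Step 9 — Apparent power: |S| = 0.2581 VA.
Step 10 — Power factor: PF = P/|S| = 0.5818 (leading).

(a) P = 0.1502 W  (b) Q = -0.2099 VAR  (c) S = 0.2581 VA  (d) PF = 0.5818 (leading)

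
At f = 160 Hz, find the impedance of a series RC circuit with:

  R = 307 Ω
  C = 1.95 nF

Step 1 — Angular frequency: ω = 2π·f = 2π·160 = 1005 rad/s.
Step 2 — Component impedances:
  R: Z = R = 307 Ω
  C: Z = 1/(jωC) = -j/(ω·C) = 0 - j5.101e+05 Ω
Step 3 — Series combination: Z_total = R + C = 307 - j5.101e+05 Ω = 5.101e+05∠-90.0° Ω.

Z = 307 - j5.101e+05 Ω = 5.101e+05∠-90.0° Ω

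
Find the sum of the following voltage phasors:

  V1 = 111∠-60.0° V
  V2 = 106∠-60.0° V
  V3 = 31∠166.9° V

Step 1 — Convert each phasor to rectangular form:
  V1 = 111·(cos(-60.0°) + j·sin(-60.0°)) = 55.5 - j96.13 V
  V2 = 106·(cos(-60.0°) + j·sin(-60.0°)) = 53 - j91.8 V
  V3 = 31·(cos(166.9°) + j·sin(166.9°)) = -30.19 + j7.026 V
Step 2 — Sum components: V_total = 78.31 - j180.9 V.
Step 3 — Convert to polar: |V_total| = 197.1 V, ∠V_total = -66.6°.

V_total = 197.1∠-66.6° V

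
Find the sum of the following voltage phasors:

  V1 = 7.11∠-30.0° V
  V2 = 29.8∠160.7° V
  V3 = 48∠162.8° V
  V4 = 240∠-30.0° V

Step 1 — Convert each phasor to rectangular form:
  V1 = 7.11·(cos(-30.0°) + j·sin(-30.0°)) = 6.157 - j3.555 V
  V2 = 29.8·(cos(160.7°) + j·sin(160.7°)) = -28.13 + j9.849 V
  V3 = 48·(cos(162.8°) + j·sin(162.8°)) = -45.85 + j14.19 V
  V4 = 240·(cos(-30.0°) + j·sin(-30.0°)) = 207.8 - j120 V
Step 2 — Sum components: V_total = 140 - j99.51 V.
Step 3 — Convert to polar: |V_total| = 171.8 V, ∠V_total = -35.4°.

V_total = 171.8∠-35.4° V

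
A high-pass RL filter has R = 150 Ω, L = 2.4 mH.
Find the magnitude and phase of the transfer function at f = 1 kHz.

Step 1 — Angular frequency: ω = 2π·1000 = 6283 rad/s.
Step 2 — Transfer function: H(jω) = jωL/(R + jωL).
Step 3 — Numerator jωL = j·15.08; denominator R + jωL = 150 + j15.08.
Step 4 — H = 0.01001 + j0.09953.
Step 5 — Magnitude: |H| = 0.1 (-20.0 dB); phase: φ = 84.3°.

|H| = 0.1 (-20.0 dB), φ = 84.3°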